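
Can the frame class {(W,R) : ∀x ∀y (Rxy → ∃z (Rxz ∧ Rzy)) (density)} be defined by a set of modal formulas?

Definable; □□p → □p defines it

Yes: it is density, defined by the C4 schema □□p → □p.
Suppose □□p→□p is valid. Take Rxy and set V(p)={w : xR²w}. Then □□p at x, so □p at x, so p at y, i.e. ∃z(Rxz∧Rzy).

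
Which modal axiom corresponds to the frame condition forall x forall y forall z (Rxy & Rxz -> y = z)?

The condition is partial functionality. The CD schema ◇q → □q defines it.

◇q → □q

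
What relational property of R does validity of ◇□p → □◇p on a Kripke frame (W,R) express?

convergence: ∀x ∀y ∀z (Rxy ∧ Rxz → ∃w (Ryw ∧ Rzw))

This is the .2 axiom.
Its frame correspondent is convergence — ∀x ∀y ∀z (Rxy ∧ Rxz → ∃w (Ryw ∧ Rzw)).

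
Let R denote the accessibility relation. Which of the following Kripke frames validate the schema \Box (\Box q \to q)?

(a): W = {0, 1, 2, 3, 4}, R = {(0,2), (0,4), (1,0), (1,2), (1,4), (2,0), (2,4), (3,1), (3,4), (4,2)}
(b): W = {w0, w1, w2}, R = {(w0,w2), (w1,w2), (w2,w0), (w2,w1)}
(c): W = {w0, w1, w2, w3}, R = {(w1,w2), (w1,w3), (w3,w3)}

Frame correspondent (Sahlqvist): \forall x \forall y (Rxy \to Ryy) — i.e. shift-reflexivity.
(a): fails — R10 but not R00.
(b): fails — Rw1w2 but not Rw2w2.
(c): fails — Rw1w2 but not Rw2w2.
Valid on no frame.

none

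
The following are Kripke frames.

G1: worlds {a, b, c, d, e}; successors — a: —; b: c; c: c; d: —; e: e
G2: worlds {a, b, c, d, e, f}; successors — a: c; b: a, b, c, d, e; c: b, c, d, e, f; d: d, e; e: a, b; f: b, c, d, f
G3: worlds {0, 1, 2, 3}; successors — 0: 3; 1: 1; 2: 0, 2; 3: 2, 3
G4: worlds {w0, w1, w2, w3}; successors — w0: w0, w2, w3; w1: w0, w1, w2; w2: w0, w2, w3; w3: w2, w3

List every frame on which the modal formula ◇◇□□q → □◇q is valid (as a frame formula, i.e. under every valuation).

This is the axiom for a generalized confluence (Geach) condition; its first-order frame correspondent is ∀x ∀y ∀z ((xR²y ∧ xRz) → ∃w (yR²w ∧ zRw)).
G1: satisfies the condition.
G2: fails — bR²d, bRa but no w with dR²w and aRw.
G3: satisfies the condition.
G4: satisfies the condition.

G1, G3, G4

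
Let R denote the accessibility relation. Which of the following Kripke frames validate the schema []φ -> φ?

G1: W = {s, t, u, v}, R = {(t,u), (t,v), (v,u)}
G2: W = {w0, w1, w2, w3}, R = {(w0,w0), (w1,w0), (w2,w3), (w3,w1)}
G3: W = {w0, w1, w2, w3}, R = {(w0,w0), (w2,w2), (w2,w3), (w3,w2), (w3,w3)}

none

Frame correspondent (Sahlqvist): forall x Rxx — i.e. reflexivity.
G1: fails — world s does not see itself.
G2: fails — world w1 does not see itself.
G3: fails — world w1 does not see itself.
Valid on no frame.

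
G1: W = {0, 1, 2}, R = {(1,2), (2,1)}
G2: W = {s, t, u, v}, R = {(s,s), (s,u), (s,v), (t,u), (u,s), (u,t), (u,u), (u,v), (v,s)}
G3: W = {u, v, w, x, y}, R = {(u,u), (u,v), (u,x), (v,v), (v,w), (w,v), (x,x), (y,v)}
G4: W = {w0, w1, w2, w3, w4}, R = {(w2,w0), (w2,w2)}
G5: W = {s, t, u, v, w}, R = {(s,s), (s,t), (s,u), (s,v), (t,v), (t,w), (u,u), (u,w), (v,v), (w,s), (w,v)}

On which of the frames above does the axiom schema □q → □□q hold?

This is the axiom for transitivity; its first-order frame correspondent is ∀x ∀y ∀z (Rxy ∧ Ryz → Rxz).
G1: fails — R12 and R21 but not R11.
G2: fails — Rvs and Rsv but not Rvv.
G3: fails — Ruv and Rvw but not Ruw.
G4: condition met.
G5: fails — Ruw and Rwv but not Ruv.
Valid on: G4.

G4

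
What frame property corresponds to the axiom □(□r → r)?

Suppose □(□r→r) is valid. Take Rxy and set V(r)={w : Ryw}. Then at y, □r holds; since □(□r→r) at x, □r→r at y, so r at y, i.e. Ryy.
Conversely, on a frame with shift-reflexivity the schema holds at every world under every valuation.
Frame condition: ∀x ∀y (Rxy → Ryy).

shift-reflexivity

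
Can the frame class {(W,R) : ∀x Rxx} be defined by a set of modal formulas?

Definable; □q → q defines it

Yes: it is reflexivity, defined by the T schema □q → q.
Suppose □q→q is valid. At any x set V(q)={w : Rxw}. Then □q holds at x, so q holds at x, i.e. Rxx.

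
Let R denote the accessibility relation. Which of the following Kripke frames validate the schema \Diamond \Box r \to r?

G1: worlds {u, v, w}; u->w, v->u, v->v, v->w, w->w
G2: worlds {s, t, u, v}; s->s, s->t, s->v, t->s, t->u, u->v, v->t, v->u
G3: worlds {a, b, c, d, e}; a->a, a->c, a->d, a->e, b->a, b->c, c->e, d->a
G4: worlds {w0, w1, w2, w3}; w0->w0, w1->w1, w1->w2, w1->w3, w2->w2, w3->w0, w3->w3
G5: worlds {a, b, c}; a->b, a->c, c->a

This is the axiom for symmetry; its first-order frame correspondent is \forall x \forall y (Rxy \to Ryx).
G1: fails — Ruw but not Rwu.
G2: fails — Rvt but not Rtv.
G3: fails — Rbc but not Rcb.
G4: fails — Rw1w2 but not Rw2w1.
G5: fails — Rab but not Rba.
Valid on no frame.

none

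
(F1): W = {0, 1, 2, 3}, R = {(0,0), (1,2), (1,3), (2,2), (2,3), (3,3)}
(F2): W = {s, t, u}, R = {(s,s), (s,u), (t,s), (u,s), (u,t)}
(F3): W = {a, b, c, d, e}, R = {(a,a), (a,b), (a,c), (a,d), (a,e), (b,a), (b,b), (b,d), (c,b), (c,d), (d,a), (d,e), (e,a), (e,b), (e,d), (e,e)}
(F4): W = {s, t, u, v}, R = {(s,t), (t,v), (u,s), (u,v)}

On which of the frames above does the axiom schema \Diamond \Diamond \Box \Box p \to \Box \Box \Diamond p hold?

This is the axiom for a generalized confluence (Geach) condition; its first-order frame correspondent is \forall x \forall y \forall z ((x R^2 y \wedge x R^2 z) \to \exists w (y R^2 w \wedge zRw)).
(F1): satisfies the condition.
(F2): satisfies the condition.
(F3): satisfies the condition.
(F4): fails — sR²v, sR²v but no w with vR²w and vRw.
Valid on: (F1), (F2), (F3).

(F1), (F2), (F3)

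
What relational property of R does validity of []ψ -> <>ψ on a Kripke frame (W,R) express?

Suppose □ψ→◇ψ is valid. At any x set V(ψ)=W. Then □ψ at x, so ◇ψ at x, so x has a successor.

seriality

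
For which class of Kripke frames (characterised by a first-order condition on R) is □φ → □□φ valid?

transitivity

Suppose □φ→□□φ is valid. Take Rxy, Ryz and set V(φ)={w : Rxw}. Then □φ at x, so □□φ at x, so □φ at y, so φ at z, i.e. Rxz.
Conversely, any frame satisfying ∀x ∀y ∀z (Rxy ∧ Ryz → Rxz) validates the schema.
Frame condition: ∀x ∀y ∀z (Rxy ∧ Ryz → Rxz).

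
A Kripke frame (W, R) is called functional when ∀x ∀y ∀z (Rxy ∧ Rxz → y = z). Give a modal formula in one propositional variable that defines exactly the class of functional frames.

This is partial functionality; the standard corresponding axiom is CD: ◇r → □r.

◇r → □r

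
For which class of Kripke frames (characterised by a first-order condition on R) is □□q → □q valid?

density: ∀x ∀y (Rxy → ∃z (Rxz ∧ Rzy))

Suppose □□q→□q is valid. Take Rxy and set V(q)={w : xR²w}. Then □□q at x, so □q at x, so q at y, i.e. ∃z(Rxz∧Rzy).
Conversely, any frame satisfying ∀x ∀y (Rxy → ∃z (Rxz ∧ Rzy)) validates the schema.
So the correspondent is density.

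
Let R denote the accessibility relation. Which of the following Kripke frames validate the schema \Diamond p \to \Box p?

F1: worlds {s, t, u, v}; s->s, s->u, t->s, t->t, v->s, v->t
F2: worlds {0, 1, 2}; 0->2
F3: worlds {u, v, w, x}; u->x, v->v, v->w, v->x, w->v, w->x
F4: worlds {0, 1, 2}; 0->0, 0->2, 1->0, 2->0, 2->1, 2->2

The schema corresponds to partial functionality: \forall x \forall y \forall z (Rxy \wedge Rxz \to y = z).
F1: fails — s sees both s and u.
F2: holds.
F3: fails — v sees both v and w.
F4: fails — 0 sees both 0 and 2.
Valid on: F2.

F2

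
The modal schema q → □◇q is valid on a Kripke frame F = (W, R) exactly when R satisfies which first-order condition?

Suppose q→□◇q is valid. Take Rxy and set V(q)={x}. Then q at x, so □◇q at x, so ◇q at y, so some z with Ryz has q; z=x, i.e. Ryx.

symmetry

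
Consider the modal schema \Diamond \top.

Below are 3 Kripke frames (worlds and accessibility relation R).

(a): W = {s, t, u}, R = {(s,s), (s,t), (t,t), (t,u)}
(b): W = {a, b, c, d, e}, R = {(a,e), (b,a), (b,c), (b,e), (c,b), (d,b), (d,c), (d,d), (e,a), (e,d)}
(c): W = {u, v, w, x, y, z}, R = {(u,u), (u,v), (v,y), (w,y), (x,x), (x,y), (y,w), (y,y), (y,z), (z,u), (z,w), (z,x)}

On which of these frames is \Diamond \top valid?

(b), (c)

Frame correspondent (Sahlqvist): \forall x \exists y Rxy — i.e. seriality.
(a): fails — world u has no successor.
(b): condition met.
(c): condition met.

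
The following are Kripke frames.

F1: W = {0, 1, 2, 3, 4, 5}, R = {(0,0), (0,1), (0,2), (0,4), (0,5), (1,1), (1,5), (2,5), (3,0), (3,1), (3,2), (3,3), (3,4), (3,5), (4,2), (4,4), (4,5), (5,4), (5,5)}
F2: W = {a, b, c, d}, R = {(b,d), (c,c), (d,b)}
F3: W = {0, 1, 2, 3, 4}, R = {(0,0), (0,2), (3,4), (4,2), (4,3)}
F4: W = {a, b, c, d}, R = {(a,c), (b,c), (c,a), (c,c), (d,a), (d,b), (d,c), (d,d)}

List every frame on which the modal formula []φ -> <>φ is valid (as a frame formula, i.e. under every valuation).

The schema corresponds to seriality: forall x exists y Rxy.
F1: satisfies the condition.
F2: fails — world a has no successor.
F3: fails — world 1 has no successor.
F4: satisfies the condition.

F1, F4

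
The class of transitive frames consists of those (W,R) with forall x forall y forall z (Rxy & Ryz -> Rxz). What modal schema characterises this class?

The condition is transitivity. The 4 schema □q → □□q defines it.
Suppose □q→□□q is valid. Take Rxy, Ryz and set V(q)={w : Rxw}. Then □q at x, so □□q at x, so □q at y, so q at z, i.e. Rxz.

□q → □□q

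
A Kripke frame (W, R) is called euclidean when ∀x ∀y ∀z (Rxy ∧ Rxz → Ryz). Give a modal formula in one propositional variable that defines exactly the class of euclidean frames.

◇q → □◇q

This is the Euclidean property; the standard corresponding axiom is 5: ◇q → □◇q.
Suppose ◇q→□◇q is valid. Take Rxy, Rxz and set V(q)={y}. Then ◇q at x, so □◇q at x, so ◇q at z, so some w with Rzw has q; w=y, i.e. Rzy. By symmetry of the argument, Ryz.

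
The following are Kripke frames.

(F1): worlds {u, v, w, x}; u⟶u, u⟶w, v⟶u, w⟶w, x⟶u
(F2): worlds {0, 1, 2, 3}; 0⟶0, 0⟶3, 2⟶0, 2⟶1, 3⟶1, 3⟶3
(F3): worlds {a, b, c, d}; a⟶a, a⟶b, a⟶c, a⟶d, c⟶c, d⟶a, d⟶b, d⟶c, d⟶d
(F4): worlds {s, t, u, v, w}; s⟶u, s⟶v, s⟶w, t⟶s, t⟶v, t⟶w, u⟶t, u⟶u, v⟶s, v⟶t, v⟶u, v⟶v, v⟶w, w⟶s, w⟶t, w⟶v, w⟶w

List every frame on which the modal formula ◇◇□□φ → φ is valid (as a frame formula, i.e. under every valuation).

(F4)

The schema corresponds to a generalized confluence (Geach) condition: ∀x ∀y (xR²y → ∃w (yR²w ∧ x = w)).
(F1): fails — uR²w but no t with wR²t and u=t.
(F2): fails — 0R²1 but no w with 1R²w and 0=w.
(F3): fails — aR²b but no w with bR²w and a=w.
(F4): holds.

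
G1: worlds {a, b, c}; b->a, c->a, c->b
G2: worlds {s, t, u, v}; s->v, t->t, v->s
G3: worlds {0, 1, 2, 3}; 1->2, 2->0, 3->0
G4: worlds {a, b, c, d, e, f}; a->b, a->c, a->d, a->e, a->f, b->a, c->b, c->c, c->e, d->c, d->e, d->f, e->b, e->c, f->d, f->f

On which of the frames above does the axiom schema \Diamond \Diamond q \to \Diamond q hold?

G1

Frame correspondent (Sahlqvist): \forall x \forall y \forall z (Rxy \wedge Ryz \to Rxz) — i.e. transitivity.
G1: satisfies the condition.
G2: fails — Rsv and Rvs but not Rss.
G3: fails — R12 and R20 but not R10.
G4: fails — Rde and Reb but not Rdb.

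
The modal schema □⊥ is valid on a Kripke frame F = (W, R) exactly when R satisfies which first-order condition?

□⊥ is valid iff no world has any successor (otherwise □⊥ fails at any world with one).
Conversely, on a frame with emptiness of R the schema holds at every world under every valuation.
Frame condition: ∀x ∀y ¬Rxy.

Emptiness of R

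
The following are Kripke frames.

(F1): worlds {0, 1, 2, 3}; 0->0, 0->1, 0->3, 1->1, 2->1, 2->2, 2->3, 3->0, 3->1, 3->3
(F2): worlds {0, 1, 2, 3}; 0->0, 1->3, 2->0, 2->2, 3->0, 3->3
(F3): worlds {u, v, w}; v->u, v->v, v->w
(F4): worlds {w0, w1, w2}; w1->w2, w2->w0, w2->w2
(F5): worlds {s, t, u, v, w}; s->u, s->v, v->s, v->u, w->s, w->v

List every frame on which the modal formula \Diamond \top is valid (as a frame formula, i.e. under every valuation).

The schema corresponds to seriality: \forall x \exists y Rxy.
(F1): holds.
(F2): holds.
(F3): fails — world u has no successor.
(F4): fails — world w0 has no successor.
(F5): fails — world t has no successor.
Valid on: (F1), (F2).

(F1), (F2)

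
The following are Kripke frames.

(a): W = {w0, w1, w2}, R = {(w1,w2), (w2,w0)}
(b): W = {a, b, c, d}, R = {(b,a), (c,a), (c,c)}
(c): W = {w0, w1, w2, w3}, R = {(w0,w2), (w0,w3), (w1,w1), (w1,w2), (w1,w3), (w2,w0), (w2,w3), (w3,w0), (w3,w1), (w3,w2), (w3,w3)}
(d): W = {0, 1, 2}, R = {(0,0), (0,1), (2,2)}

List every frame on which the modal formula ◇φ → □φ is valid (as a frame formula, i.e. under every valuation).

The schema corresponds to partial functionality: ∀x ∀y ∀z (Rxy ∧ Rxz → y = z).
(a): satisfies the condition.
(b): fails — c sees both a and c.
(c): fails — w0 sees both w2 and w3.
(d): fails — 0 sees both 0 and 1.
Valid on: (a).

(a)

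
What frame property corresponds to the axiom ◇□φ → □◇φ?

This schema is the .2 axiom.
Its frame correspondent is convergence — ∀x ∀y ∀z (Rxy ∧ Rxz → ∃w (Ryw ∧ Rzw)).

Convergence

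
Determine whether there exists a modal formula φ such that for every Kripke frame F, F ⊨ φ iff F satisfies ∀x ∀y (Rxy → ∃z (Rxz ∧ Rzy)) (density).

The condition is density. A defining modal formula is □□r → □r.
Suppose □□r→□r is valid. Take Rxy and set V(r)={w : xR²w}. Then □□r at x, so □r at x, so r at y, i.e. ∃z(Rxz∧Rzy).

Yes — defined by □□r → □r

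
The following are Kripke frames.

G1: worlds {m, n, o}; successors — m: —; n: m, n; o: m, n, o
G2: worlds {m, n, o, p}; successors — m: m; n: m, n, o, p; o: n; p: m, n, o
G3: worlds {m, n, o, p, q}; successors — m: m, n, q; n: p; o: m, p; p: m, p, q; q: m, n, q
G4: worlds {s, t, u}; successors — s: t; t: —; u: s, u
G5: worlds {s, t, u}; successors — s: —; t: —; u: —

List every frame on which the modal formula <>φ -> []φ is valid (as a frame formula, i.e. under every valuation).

G5

This is the axiom for partial functionality; its first-order frame correspondent is forall x forall y forall z (Rxy & Rxz -> y = z).
G1: fails — n sees both m and n.
G2: fails — n sees both m and n.
G3: fails — m sees both m and n.
G4: fails — u sees both s and u.
G5: condition met.
Valid on: G5.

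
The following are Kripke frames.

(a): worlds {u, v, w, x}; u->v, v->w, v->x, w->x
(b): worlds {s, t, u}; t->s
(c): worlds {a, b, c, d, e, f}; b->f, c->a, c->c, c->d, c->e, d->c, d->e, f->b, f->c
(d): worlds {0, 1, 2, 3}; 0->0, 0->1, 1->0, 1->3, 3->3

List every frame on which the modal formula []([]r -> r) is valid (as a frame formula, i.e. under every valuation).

The schema corresponds to shift-reflexivity: forall x forall y (Rxy -> Ryy).
(a): fails — Ruv but not Rvv.
(b): fails — Rts but not Rss.
(c): fails — Rcd but not Rdd.
(d): fails — R01 but not R11.
Valid on no frame.

none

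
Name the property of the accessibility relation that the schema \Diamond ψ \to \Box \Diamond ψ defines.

This schema is the 5 axiom.
It corresponds to the Euclidean property: \forall x \forall y \forall z (Rxy \wedge Rxz \to Ryz).

The Euclidean property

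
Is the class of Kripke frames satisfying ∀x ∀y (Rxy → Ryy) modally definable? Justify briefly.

Yes: it is shift-reflexivity, defined by the T□ schema □(□q → q).
Suppose □(□q→q) is valid. Take Rxy and set V(q)={w : Ryw}. Then at y, □q holds; since □(□q→q) at x, □q→q at y, so q at y, i.e. Ryy.

Yes — defined by □(□q → q)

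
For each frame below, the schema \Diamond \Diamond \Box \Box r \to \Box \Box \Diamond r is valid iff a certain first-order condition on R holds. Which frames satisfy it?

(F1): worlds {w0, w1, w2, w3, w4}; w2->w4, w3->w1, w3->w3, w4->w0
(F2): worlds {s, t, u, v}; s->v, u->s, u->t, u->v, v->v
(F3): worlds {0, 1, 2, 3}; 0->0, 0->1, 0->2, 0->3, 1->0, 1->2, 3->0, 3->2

(F2)

The schema corresponds to a generalized confluence (Geach) condition: \forall x \forall y \forall z ((x R^2 y \wedge x R^2 z) \to \exists w (y R^2 w \wedge zRw)).
(F1): fails — w2R²w0, w2R²w0 but no w with w0R²w and w0Rw.
(F2): ✓.
(F3): fails — 0R²0, 0R²2 but no w with 0R²w and 2Rw.
Valid on: (F2).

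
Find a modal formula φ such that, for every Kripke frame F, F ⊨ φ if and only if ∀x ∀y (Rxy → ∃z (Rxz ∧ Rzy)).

A defining formula is □□s → □s (the C4 axiom).
Suppose □□s→□s is valid. Take Rxy and set V(s)={w : xR²w}. Then □□s at x, so □s at x, so s at y, i.e. ∃z(Rxz∧Rzy).

□□s → □s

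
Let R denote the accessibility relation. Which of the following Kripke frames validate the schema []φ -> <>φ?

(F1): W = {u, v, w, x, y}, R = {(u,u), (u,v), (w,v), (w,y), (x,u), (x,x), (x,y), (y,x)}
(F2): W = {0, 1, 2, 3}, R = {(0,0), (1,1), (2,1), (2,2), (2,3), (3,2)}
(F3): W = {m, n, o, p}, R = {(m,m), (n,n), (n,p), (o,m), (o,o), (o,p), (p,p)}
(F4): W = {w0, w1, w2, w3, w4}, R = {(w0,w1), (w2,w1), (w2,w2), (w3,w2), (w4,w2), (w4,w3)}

(F2), (F3)

The schema corresponds to seriality: forall x exists y Rxy.
(F1): fails — world v has no successor.
(F2): condition met.
(F3): condition met.
(F4): fails — world w1 has no successor.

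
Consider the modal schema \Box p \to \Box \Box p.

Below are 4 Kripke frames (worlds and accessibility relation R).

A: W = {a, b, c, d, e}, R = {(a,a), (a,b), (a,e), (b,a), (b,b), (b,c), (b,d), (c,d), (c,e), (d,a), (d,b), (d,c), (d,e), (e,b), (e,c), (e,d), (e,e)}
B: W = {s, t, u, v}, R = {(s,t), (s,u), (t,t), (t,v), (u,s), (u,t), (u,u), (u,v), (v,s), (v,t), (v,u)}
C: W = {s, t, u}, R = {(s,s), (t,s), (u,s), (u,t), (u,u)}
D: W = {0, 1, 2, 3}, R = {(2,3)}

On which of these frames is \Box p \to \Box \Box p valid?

C, D

The schema corresponds to transitivity: \forall x \forall y \forall z (Rxy \wedge Ryz \to Rxz).
A: fails — Rbc and Rce but not Rbe.
B: fails — Rtv and Rvu but not Rtu.
C: ✓.
D: ✓.
Valid on: C, D.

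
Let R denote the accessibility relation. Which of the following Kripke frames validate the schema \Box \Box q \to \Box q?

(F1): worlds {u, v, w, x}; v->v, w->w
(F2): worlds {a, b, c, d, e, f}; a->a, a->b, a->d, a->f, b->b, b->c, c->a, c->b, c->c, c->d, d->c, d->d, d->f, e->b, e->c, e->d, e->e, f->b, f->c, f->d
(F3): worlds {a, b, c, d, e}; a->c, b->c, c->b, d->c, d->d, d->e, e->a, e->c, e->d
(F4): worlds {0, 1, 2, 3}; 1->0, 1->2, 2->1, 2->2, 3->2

(F1), (F2)

The schema corresponds to density: \forall x \forall y (Rxy \to \exists z (Rxz \wedge Rzy)).
(F1): ✓.
(F2): ✓.
(F3): fails — Rbc but no z with Rbz and Rzc.
(F4): fails — R10 but no z with R1z and Rz0.
Valid on: (F1), (F2).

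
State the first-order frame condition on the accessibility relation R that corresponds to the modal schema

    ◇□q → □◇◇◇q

∀x ∀y ∀z ((xRy ∧ xRz) → ∃w (yRw ∧ zR³w))

This is a Sahlqvist (Geach-type) schema ◇^1□^1q → □^1◇^3q.
Minimal-valuation argument: fix x; take any y with xR^1y and any z with xR^1z. Set V(q) to the set of worlds R-reachable from y in exactly 1 step. Then □^1q holds at y, so the antecedent holds at x; validity forces ◇^3q at z, giving a w with zR^3w and yR^1w.
First-order correspondent: ∀x ∀y ∀z ((xRy ∧ xRz) → ∃w (yRw ∧ zR³w)).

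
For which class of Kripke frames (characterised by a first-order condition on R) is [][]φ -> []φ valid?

Suppose □□φ→□φ is valid. Take Rxy and set V(φ)={w : xR²w}. Then □□φ at x, so □φ at x, so φ at y, i.e. ∃z(Rxz∧Rzy).

Density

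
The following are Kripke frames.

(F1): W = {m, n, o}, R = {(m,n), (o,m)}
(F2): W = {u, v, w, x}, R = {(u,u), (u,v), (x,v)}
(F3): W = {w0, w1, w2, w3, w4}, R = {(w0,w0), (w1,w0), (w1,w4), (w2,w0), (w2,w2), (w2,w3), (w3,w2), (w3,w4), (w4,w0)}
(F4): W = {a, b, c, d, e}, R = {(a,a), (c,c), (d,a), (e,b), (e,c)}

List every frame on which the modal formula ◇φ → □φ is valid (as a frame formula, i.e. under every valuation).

(F1)

Frame correspondent (Sahlqvist): ∀x ∀y ∀z (Rxy ∧ Rxz → y = z) — i.e. partial functionality.
(F1): satisfies the condition.
(F2): fails — u sees both u and v.
(F3): fails — w1 sees both w0 and w4.
(F4): fails — e sees both b and c.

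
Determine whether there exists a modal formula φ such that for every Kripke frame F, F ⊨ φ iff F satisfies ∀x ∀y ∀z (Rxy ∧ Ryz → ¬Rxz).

No

If a class were modally definable it would be closed under surjective bounded morphisms (Goldblatt–Thomason).
The 5-cycle (worlds w0,w1,w2,w3,w4 with w0→w1→w2→w3→w4→w0) is intransitive. Mapping every world to a single reflexive point • is a surjective bounded morphism; the reflexive point is not intransitive (R••∧R•• but R••).
So no modal formula (or set of formulas) defines exactly the intransitive frames.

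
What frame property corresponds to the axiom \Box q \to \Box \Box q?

This schema is the 4 axiom.
It corresponds to transitivity: \forall x \forall y \forall z (Rxy \wedge Ryz \to Rxz).

Transitivity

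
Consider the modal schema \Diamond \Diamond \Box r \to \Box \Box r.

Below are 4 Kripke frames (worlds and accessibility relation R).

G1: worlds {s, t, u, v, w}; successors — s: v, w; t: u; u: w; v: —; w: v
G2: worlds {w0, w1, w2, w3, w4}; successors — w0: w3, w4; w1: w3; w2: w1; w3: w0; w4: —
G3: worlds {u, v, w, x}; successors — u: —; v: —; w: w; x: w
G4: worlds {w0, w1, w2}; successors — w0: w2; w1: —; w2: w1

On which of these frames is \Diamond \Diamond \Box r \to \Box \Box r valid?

G3

This is the axiom for a generalized confluence (Geach) condition; its first-order frame correspondent is \forall x \forall y \forall z ((x R^2 y \wedge x R^2 z) \to \exists w (yRw \wedge z = w)).
G1: fails — sR²v, sR²v but no w* with vRw* and v=w*.
G2: fails — w0R²w0, w0R²w0 but no w with w0Rw and w0=w.
G3: condition met.
G4: fails — w0R²w1, w0R²w1 but no w with w1Rw and w1=w.
Valid on: G3.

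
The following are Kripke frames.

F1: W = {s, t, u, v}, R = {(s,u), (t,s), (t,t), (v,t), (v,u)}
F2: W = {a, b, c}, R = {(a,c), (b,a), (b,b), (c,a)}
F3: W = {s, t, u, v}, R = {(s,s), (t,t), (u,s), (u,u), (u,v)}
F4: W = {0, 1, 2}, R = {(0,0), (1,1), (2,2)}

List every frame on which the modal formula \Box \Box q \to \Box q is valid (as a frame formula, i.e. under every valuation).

This is the axiom for density; its first-order frame correspondent is \forall x \forall y (Rxy \to \exists z (Rxz \wedge Rzy)).
F1: fails — Rvu but no z with Rvz and Rzu.
F2: fails — Rac but no z with Raz and Rzc.
F3: ✓.
F4: ✓.

F3, F4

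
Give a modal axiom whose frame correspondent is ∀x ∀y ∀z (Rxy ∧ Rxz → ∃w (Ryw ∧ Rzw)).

◇□p → □◇p

A defining formula is ◇□p → □◇p (the .2 axiom).
Suppose ◇□p→□◇p is valid. Take Rxy, Rxz and set V(p)={w : Ryw}. Then □p at y so ◇□p at x, so □◇p at x, so ◇p at z, giving w with Rzw and Ryw.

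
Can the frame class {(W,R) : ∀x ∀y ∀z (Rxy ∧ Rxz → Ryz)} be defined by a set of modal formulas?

Yes, by ◇q → □◇q

The condition is the Euclidean property. A defining modal formula is ◇q → □◇q.
Suppose ◇q→□◇q is valid. Take Rxy, Rxz and set V(q)={y}. Then ◇q at x, so □◇q at x, so ◇q at z, so some w with Rzw has q; w=y, i.e. Rzy. By symmetry of the argument, Ryz.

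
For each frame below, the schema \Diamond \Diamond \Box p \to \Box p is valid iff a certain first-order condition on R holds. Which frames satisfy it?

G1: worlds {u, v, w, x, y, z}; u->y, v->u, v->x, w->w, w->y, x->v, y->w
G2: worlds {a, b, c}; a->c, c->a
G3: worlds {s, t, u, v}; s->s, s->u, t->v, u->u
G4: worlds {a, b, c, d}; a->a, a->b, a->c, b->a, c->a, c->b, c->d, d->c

G2

Frame correspondent (Sahlqvist): \forall x \forall y \forall z ((x R^2 y \wedge xRz) \to \exists w (yRw \wedge z = w)) — i.e. a generalized confluence (Geach) condition.
G1: fails — vR²y, vRu but no t with yRt and u=t.
G2: holds.
G3: fails — sR²u, sRs but no w with uRw and s=w.
G4: fails — aR²b, aRb but no w with bRw and b=w.
Valid on: G2.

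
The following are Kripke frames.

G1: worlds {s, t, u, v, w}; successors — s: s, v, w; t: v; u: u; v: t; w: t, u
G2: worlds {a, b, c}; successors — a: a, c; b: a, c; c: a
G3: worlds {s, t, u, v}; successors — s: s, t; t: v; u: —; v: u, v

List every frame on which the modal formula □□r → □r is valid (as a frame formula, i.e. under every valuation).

G2, G3

This is the axiom for density; its first-order frame correspondent is ∀x ∀y (Rxy → ∃z (Rxz ∧ Rzy)).
G1: fails — Rwt but no z with Rwz and Rzt.
G2: satisfies the condition.
G3: satisfies the condition.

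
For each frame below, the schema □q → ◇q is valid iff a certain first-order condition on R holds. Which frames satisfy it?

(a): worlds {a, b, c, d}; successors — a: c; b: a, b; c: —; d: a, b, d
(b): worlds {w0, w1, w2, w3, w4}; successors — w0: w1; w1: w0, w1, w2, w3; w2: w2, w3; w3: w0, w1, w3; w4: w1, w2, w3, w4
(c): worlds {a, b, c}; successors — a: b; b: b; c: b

(b), (c)

This is the axiom for seriality; its first-order frame correspondent is ∀x ∃y Rxy.
(a): fails — world c has no successor.
(b): satisfies the condition.
(c): satisfies the condition.
Valid on: (b), (c).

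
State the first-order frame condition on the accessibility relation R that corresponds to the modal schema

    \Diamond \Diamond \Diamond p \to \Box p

This is a Sahlqvist (Geach-type) schema ◇^3□^0p → □^1◇^0p.
Minimal-valuation argument: fix x; take any y with xR^3y and any z with xR^1z. Set V(p) to the set of worlds R-reachable from y in exactly 0 steps. Then □^0p holds at y, so the antecedent holds at x; validity forces ◇^0p at z, giving a w with zR^0w and yR^0w.
First-order correspondent: \forall x \forall y \forall z ((x R^3 y \wedge xRz) \to \exists w (y = w \wedge z = w)).

\forall x \forall y \forall z ((x R^3 y \wedge xRz) \to \exists w (y = w \wedge z = w))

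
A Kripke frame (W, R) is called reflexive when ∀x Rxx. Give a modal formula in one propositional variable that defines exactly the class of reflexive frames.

□q → q

A defining formula is □q → q (the T axiom).
Suppose □q→q is valid. At any x set V(q)={w : Rxw}. Then □q holds at x, so q holds at x, i.e. Rxx.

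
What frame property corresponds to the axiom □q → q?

reflexivity: ∀x Rxx

Suppose □q→q is valid. At any x set V(q)={w : Rxw}. Then □q holds at x, so q holds at x, i.e. Rxx.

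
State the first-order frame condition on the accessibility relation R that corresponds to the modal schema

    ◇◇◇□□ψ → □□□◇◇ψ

∀x ∀y ∀z ((xR³y ∧ xR³z) → ∃w (yR²w ∧ zR²w))

This is a Sahlqvist (Geach-type) schema ◇^3□^2ψ → □^3◇^2ψ.
First-order correspondent: ∀x ∀y ∀z ((xR³y ∧ xR³z) → ∃w (yR²w ∧ zR²w)).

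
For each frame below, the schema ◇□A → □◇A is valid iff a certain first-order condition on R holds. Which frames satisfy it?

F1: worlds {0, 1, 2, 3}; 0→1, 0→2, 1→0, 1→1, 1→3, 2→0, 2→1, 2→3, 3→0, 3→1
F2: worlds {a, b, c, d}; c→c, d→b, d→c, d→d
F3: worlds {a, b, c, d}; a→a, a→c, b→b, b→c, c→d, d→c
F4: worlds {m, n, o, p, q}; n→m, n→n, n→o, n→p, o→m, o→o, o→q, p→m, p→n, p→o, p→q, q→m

F1

This is the axiom for convergence; its first-order frame correspondent is ∀x ∀y ∀z (Rxy ∧ Rxz → ∃w (Ryw ∧ Rzw)).
F1: satisfies the condition.
F2: fails — Rdb and Rdb but b and b have no common successor.
F3: fails — Raa and Rac but a and c have no common successor.
F4: fails — Rnn and Rnm but n and m have no common successor.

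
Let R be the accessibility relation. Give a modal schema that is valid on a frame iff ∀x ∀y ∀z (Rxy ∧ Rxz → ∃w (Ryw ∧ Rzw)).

◇□p → □◇p

The condition is convergence. The .2 schema ◇□p → □◇p defines it.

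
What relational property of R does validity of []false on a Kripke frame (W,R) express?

emptiness of R: forall x forall y ~Rxy

□⊥ is valid iff no world has any successor (otherwise □⊥ fails at any world with one).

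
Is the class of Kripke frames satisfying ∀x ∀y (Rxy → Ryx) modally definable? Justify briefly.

Definable; p → □◇p defines it

The condition is symmetry. A defining modal formula is p → □◇p.
Suppose p→□◇p is valid. Take Rxy and set V(p)={x}. Then p at x, so □◇p at x, so ◇p at y, so some z with Ryz has p; z=x, i.e. Ryx.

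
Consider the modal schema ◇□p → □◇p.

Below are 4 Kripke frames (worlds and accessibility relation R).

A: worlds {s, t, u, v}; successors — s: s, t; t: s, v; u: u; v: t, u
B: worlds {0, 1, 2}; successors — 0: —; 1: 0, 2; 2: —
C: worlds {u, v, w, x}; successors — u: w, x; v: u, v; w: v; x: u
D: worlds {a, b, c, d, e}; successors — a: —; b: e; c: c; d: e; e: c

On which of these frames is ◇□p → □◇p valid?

D

Frame correspondent (Sahlqvist): ∀x ∀y ∀z (Rxy ∧ Rxz → ∃w (Ryw ∧ Rzw)) — i.e. convergence.
A: fails — Rvt and Rvu but t and u have no common successor.
B: fails — R12 and R12 but 2 and 2 have no common successor.
C: fails — Ruw and Rux but w and x have no common successor.
D: condition met.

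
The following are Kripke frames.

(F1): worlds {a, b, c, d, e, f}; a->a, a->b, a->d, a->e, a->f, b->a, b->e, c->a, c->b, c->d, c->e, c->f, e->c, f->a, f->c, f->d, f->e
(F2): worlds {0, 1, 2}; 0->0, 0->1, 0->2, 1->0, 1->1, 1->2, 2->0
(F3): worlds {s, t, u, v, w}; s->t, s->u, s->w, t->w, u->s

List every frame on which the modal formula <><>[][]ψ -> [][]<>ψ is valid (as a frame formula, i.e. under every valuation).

The schema corresponds to a generalized confluence (Geach) condition: forall x forall y forall z ((x R^2 y & x R^2 z) -> exists w (y R^2 w & zRw)).
(F1): fails — aR²a, aR²d but no w with aR²w and dRw.
(F2): holds.
(F3): fails — sR²s, sR²w but no w* with sR²w* and wRw*.

(F2)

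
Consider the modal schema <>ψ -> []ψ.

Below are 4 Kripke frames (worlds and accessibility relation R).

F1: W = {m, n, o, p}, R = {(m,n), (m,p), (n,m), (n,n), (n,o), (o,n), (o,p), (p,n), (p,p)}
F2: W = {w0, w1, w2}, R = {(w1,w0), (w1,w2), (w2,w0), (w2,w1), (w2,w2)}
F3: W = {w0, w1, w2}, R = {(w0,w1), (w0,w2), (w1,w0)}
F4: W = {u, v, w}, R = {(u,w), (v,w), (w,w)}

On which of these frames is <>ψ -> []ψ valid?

The schema corresponds to partial functionality: forall x forall y forall z (Rxy & Rxz -> y = z).
F1: fails — m sees both n and p.
F2: fails — w1 sees both w0 and w2.
F3: fails — w0 sees both w1 and w2.
F4: holds.
Valid on: F4.

F4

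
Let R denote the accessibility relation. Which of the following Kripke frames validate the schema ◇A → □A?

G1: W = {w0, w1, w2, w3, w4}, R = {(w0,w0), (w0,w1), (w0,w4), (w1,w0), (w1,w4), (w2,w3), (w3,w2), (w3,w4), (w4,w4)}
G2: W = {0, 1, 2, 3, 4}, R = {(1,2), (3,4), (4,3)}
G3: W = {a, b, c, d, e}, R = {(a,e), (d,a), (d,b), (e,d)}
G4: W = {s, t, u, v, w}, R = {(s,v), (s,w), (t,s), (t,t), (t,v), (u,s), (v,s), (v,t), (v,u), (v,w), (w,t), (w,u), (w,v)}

Frame correspondent (Sahlqvist): ∀x ∀y ∀z (Rxy ∧ Rxz → y = z) — i.e. partial functionality.
G1: fails — w0 sees both w0 and w1.
G2: holds.
G3: fails — d sees both a and b.
G4: fails — s sees both v and w.
Valid on: G2.

G2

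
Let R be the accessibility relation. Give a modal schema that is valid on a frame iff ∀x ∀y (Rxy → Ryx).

p → □◇p

This is symmetry; the standard corresponding axiom is B: p → □◇p.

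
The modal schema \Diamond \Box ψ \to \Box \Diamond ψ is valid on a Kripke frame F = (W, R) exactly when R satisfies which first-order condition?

convergence: \forall x \forall y \forall z (Rxy \wedge Rxz \to \exists w (Ryw \wedge Rzw))

Suppose ◇□ψ→□◇ψ is valid. Take Rxy, Rxz and set V(ψ)={w : Ryw}. Then □ψ at y so ◇□ψ at x, so □◇ψ at x, so ◇ψ at z, giving w with Rzw and Ryw.
The converse is a direct semantic check.
Frame condition: \forall x \forall y \forall z (Rxy \wedge Rxz \to \exists w (Ryw \wedge Rzw)).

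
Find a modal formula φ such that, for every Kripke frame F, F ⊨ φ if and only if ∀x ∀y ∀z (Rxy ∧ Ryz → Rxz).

A defining formula is □p → □□p (the 4 axiom).
Suppose □p→□□p is valid. Take Rxy, Ryz and set V(p)={w : Rxw}. Then □p at x, so □□p at x, so □p at y, so p at z, i.e. Rxz.

□p → □□p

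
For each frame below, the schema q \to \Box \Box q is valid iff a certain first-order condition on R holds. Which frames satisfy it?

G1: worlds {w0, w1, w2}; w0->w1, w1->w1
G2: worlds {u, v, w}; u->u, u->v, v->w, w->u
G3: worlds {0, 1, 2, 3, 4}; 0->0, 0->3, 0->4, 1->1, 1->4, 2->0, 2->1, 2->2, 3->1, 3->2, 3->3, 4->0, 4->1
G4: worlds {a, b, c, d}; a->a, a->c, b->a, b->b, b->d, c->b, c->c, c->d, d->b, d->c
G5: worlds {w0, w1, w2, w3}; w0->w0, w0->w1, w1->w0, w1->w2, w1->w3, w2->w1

none

Frame correspondent (Sahlqvist): \forall x \forall z (x R^2 z \to \exists w (x = w \wedge z = w)) — i.e. a generalized confluence (Geach) condition.
G1: fails — w0R²w1 but w0 ≠ w1.
G2: fails — uR²v but u ≠ v.
G3: fails — 0R²1 but 0 ≠ 1.
G4: fails — aR²b but a ≠ b.
G5: fails — w0R²w1 but w0 ≠ w1.
Valid on no frame.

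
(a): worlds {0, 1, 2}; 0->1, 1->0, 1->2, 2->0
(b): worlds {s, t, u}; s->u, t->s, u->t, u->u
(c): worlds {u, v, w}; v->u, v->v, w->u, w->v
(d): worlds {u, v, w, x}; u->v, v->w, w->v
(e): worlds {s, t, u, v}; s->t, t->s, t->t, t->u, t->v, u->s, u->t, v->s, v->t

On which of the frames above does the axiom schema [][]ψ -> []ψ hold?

(c), (e)

Frame correspondent (Sahlqvist): forall x forall y (Rxy -> exists z (Rxz & Rzy)) — i.e. density.
(a): fails — R12 but no z with R1z and Rz2.
(b): fails — Rts but no z with Rtz and Rzs.
(c): condition met.
(d): fails — Ruv but no z with Ruz and Rzv.
(e): condition met.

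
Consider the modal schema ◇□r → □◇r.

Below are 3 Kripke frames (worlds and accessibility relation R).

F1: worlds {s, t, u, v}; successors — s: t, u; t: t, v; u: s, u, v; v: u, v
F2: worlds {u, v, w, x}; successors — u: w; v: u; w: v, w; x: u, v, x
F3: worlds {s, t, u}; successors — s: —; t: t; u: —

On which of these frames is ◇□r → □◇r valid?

F1, F3

The schema corresponds to convergence: ∀x ∀y ∀z (Rxy ∧ Rxz → ∃w (Ryw ∧ Rzw)).
F1: ✓.
F2: fails — Rww and Rwv but w and v have no common successor.
F3: ✓.
Valid on: F1, F3.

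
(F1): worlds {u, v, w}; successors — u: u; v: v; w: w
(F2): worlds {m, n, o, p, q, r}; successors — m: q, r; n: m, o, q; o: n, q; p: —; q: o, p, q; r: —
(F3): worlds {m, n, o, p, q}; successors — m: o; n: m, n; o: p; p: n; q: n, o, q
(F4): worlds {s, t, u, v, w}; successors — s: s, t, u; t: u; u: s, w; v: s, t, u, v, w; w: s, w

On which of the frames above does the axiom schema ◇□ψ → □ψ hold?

This is the axiom for the Euclidean property; its first-order frame correspondent is ∀x ∀y ∀z (Rxy ∧ Rxz → Ryz).
(F1): holds.
(F2): fails — Rmr and Rmr but not Rrr.
(F3): fails — Rmo and Rmo but not Roo.
(F4): fails — Rsu and Rsu but not Ruu.
Valid on: (F1).

(F1)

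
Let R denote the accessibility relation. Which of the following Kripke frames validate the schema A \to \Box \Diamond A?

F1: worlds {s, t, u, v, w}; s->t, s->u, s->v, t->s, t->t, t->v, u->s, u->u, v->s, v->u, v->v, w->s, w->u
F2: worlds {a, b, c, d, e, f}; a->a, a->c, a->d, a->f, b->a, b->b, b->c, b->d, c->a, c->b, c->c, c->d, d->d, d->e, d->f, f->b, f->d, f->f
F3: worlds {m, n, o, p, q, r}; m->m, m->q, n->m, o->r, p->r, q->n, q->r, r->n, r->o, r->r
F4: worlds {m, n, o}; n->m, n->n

This is the axiom for symmetry; its first-order frame correspondent is \forall x \forall y (Rxy \to Ryx).
F1: fails — Rtv but not Rvt.
F2: fails — Rcd but not Rdc.
F3: fails — Rpr but not Rrp.
F4: fails — Rnm but not Rmn.

none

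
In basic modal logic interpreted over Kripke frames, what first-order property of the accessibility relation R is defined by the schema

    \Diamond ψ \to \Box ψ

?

This schema is the CD axiom.
Its frame correspondent is partial functionality — \forall x \forall y \forall z (Rxy \wedge Rxz \to y = z).

partial functionality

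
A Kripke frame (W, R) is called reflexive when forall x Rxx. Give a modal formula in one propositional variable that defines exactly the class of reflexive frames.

A defining formula is □q → q (the T axiom).
Suppose □q→q is valid. At any x set V(q)={w : Rxw}. Then □q holds at x, so q holds at x, i.e. Rxx.

□q → q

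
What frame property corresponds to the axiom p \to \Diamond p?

This schema is equivalent to the T axiom □p → p.
It corresponds to reflexivity: \forall x Rxx.

Reflexivity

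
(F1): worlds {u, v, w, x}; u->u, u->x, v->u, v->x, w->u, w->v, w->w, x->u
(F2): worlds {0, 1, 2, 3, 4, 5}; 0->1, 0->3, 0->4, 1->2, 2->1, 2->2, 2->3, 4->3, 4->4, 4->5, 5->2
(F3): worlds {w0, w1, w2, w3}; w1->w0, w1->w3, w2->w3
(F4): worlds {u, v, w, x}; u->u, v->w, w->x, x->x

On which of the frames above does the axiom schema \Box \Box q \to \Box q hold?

(F1)

The schema corresponds to density: \forall x \forall y (Rxy \to \exists z (Rxz \wedge Rzy)).
(F1): condition met.
(F2): fails — R01 but no z with R0z and Rz1.
(F3): fails — Rw1w0 but no z with Rw1z and Rzw0.
(F4): fails — Rvw but no z with Rvz and Rzw.
Valid on: (F1).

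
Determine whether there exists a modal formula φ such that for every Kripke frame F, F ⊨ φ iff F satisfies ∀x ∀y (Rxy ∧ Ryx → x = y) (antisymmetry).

Not definable by any modal formula

Any modally definable frame class is closed under surjective bounded morphisms.
The 6-cycle (worlds s,t,u,v,w,x with s→t→u→v→w→x→s) is antisymmetric. Sending even-indexed worlds to a and odd-indexed worlds to b is a surjective bounded morphism onto the two-world frame with a↔b, which is not antisymmetric.
So no modal formula (or set of formulas) defines exactly the antisymmetric frames.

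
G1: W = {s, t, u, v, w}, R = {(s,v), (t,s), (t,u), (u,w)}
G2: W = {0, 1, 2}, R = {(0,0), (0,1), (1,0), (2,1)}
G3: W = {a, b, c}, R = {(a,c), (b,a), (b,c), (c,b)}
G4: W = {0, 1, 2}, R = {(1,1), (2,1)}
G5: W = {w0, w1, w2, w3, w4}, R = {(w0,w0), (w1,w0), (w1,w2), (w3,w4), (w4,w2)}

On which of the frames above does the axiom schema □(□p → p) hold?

Frame correspondent (Sahlqvist): ∀x ∀y (Rxy → Ryy) — i.e. shift-reflexivity.
G1: fails — Rtu but not Ruu.
G2: fails — R01 but not R11.
G3: fails — Rac but not Rcc.
G4: condition met.
G5: fails — Rw1w2 but not Rw2w2.

G4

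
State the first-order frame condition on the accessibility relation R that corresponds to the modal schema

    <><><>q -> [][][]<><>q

This is a Sahlqvist (Geach-type) schema ◇^3□^0q → □^3◇^2q.
Minimal-valuation argument: fix x; take any y with xR^3y and any z with xR^3z. Set V(q) to the set of worlds R-reachable from y in exactly 0 steps. Then □^0q holds at y, so the antecedent holds at x; validity forces ◇^2q at z, giving a w with zR^2w and yR^0w.
First-order correspondent: forall x forall y forall z ((x R^3 y & x R^3 z) -> exists w (y = w & z R^2 w)).

forall x forall y forall z ((x R^3 y & x R^3 z) -> exists w (y = w & z R^2 w))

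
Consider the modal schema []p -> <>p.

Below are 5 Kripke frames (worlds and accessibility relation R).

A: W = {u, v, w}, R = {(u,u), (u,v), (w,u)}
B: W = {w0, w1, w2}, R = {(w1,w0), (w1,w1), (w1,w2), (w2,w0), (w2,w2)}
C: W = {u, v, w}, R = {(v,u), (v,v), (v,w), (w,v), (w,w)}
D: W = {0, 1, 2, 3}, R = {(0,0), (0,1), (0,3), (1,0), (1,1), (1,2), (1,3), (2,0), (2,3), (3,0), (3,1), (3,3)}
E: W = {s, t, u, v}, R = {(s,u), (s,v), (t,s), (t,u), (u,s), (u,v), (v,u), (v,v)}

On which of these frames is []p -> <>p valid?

D, E

This is the axiom for seriality; its first-order frame correspondent is forall x exists y Rxy.
A: fails — world v has no successor.
B: fails — world w0 has no successor.
C: fails — world u has no successor.
D: satisfies the condition.
E: satisfies the condition.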